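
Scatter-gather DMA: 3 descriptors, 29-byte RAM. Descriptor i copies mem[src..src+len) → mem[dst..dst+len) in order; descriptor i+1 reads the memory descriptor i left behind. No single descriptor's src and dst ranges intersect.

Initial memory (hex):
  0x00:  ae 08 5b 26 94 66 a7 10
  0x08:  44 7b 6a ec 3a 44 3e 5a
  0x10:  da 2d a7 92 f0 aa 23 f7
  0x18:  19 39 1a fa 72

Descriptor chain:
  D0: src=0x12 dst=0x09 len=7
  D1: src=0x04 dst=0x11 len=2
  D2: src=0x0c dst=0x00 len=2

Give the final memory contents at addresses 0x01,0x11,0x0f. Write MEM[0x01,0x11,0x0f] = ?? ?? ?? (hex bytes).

MEM[0x01,0x11,0x0f] = 23 94 19

#0 dst[0x09+7] := {0xa7,0x92,0xf0,0xaa,0x23,0xf7,0x19}
#1 dst[0x11+2] := {0x94,0x66}
#2 dst[0x00+2] := {0xaa,0x23}
query mem[0x01]=0x23, mem[0x11]=0x94, mem[0x0f]=0x19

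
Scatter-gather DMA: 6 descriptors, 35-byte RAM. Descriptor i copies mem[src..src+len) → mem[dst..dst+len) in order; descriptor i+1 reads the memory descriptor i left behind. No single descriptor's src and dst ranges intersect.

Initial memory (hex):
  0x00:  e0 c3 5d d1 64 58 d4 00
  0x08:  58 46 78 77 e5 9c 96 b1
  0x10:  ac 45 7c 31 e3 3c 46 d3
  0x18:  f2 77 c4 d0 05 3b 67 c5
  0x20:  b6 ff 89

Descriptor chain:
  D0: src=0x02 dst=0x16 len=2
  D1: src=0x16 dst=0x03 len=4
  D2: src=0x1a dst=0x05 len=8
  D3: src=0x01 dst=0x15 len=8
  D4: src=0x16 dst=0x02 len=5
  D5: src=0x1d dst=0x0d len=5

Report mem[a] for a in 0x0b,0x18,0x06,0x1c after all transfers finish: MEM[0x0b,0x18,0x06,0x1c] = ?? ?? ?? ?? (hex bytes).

[0] 0x02->0x16 len=2 : 5d d1
[1] 0x16->0x03 len=4 : 5d d1 f2 77
[2] 0x1a->0x05 len=8 : c4 d0 05 3b 67 c5 b6 ff
[3] 0x01->0x15 len=8 : c3 5d 5d d1 c4 d0 05 3b
[4] 0x16->0x02 len=5 : 5d 5d d1 c4 d0
[5] 0x1d->0x0d len=5 : 3b 67 c5 b6 ff
query mem[0x0b]=0xb6, mem[0x18]=0xd1, mem[0x06]=0xd0, mem[0x1c]=0x3b

MEM[0x0b,0x18,0x06,0x1c] = b6 d1 d0 3b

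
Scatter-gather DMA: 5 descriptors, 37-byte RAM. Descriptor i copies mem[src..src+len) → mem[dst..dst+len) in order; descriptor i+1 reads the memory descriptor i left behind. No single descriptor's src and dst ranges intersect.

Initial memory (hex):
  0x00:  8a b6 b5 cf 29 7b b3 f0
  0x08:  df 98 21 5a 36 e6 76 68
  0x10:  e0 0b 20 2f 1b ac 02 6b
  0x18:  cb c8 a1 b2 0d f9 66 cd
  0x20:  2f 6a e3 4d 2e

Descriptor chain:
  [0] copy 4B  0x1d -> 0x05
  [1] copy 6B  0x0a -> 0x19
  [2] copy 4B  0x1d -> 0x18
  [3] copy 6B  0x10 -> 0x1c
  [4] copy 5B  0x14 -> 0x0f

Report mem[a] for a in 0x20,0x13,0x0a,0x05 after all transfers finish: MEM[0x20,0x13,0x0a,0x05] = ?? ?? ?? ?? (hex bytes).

MEM[0x20,0x13,0x0a,0x05] = 1b 76 21 f9

#0 dst[0x05+4] := {0xf9,0x66,0xcd,0x2f}
#1 dst[0x19+6] := {0x21,0x5a,0x36,0xe6,0x76,0x68}
#2 dst[0x18+4] := {0x76,0x68,0xcd,0x2f}
#3 dst[0x1c+6] := {0xe0,0x0b,0x20,0x2f,0x1b,0xac}
#4 dst[0x0f+5] := {0x1b,0xac,0x02,0x6b,0x76}
query mem[0x20]=0x1b, mem[0x13]=0x76, mem[0x0a]=0x21, mem[0x05]=0xf9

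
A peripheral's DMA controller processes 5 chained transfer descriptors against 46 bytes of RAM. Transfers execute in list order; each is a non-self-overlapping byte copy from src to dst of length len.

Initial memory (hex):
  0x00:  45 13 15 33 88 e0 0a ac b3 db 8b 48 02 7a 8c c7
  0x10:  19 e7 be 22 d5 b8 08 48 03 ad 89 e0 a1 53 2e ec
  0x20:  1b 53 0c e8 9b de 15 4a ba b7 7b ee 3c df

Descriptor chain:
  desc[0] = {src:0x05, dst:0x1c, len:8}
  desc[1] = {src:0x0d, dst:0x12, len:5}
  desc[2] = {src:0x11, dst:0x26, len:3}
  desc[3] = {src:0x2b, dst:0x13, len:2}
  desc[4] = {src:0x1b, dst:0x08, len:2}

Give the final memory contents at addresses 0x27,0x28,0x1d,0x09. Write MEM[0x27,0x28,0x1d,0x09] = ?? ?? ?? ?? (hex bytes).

MEM[0x27,0x28,0x1d,0x09] = 7a 8c 0a e0

  after D0: wrote 8B at 0x1c = e00aacb3db8b4802
  after D1: wrote 5B at 0x12 = 7a8cc719e7
  after D2: wrote 3B at 0x26 = e77a8c
  after D3: wrote 2B at 0x13 = ee3c
  after D4: wrote 2B at 0x08 = e0e0
query mem[0x27]=0x7a, mem[0x28]=0x8c, mem[0x1d]=0x0a, mem[0x09]=0xe0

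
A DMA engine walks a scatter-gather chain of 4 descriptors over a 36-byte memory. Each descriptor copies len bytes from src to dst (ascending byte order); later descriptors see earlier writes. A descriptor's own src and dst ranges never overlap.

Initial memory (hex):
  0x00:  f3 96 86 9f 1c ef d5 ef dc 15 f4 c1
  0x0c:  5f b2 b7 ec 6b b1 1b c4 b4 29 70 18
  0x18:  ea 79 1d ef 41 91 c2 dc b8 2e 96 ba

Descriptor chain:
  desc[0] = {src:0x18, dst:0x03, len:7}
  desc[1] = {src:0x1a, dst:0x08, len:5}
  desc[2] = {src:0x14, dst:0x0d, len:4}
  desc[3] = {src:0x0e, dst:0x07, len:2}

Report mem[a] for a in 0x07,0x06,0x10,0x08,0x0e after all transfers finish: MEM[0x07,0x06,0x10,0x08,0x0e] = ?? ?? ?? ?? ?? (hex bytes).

MEM[0x07,0x06,0x10,0x08,0x0e] = 29 ef 18 70 29

  after D0: wrote 7B at 0x03 = ea791def4191c2
  after D1: wrote 5B at 0x08 = 1def4191c2
  after D2: wrote 4B at 0x0d = b4297018
  after D3: wrote 2B at 0x07 = 2970
query mem[0x07]=0x29, mem[0x06]=0xef, mem[0x10]=0x18, mem[0x08]=0x70, mem[0x0e]=0x29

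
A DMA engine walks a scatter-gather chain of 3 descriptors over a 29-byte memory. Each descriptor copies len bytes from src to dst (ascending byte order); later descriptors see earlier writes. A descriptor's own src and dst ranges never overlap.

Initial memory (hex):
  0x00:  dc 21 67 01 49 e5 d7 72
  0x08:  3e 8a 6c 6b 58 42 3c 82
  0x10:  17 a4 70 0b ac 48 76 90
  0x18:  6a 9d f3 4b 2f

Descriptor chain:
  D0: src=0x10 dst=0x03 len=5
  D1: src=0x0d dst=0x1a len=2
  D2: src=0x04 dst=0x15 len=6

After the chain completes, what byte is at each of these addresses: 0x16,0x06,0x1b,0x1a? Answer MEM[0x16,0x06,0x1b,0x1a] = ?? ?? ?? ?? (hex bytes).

#0 dst[0x03+5] := {0x17,0xa4,0x70,0x0b,0xac}
#1 dst[0x1a+2] := {0x42,0x3c}
#2 dst[0x15+6] := {0xa4,0x70,0x0b,0xac,0x3e,0x8a}
query mem[0x16]=0x70, mem[0x06]=0x0b, mem[0x1b]=0x3c, mem[0x1a]=0x8a

MEM[0x16,0x06,0x1b,0x1a] = 70 0b 3c 8a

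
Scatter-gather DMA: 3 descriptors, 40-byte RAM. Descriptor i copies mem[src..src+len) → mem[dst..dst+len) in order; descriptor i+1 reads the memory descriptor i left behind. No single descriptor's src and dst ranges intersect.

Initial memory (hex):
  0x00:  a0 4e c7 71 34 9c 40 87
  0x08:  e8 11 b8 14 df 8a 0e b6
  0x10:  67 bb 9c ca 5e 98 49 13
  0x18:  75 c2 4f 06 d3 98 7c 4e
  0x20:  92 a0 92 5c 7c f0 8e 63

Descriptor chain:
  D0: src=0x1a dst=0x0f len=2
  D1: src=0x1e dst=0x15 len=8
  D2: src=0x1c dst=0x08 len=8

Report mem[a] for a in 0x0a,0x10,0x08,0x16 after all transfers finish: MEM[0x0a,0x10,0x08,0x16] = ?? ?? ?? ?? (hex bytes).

MEM[0x0a,0x10,0x08,0x16] = 7c 06 f0 4e

  after D0: wrote 2B at 0x0f = 4f06
  after D1: wrote 8B at 0x15 = 7c4e92a0925c7cf0
  after D2: wrote 8B at 0x08 = f0987c4e92a0925c
query mem[0x0a]=0x7c, mem[0x10]=0x06, mem[0x08]=0xf0, mem[0x16]=0x4e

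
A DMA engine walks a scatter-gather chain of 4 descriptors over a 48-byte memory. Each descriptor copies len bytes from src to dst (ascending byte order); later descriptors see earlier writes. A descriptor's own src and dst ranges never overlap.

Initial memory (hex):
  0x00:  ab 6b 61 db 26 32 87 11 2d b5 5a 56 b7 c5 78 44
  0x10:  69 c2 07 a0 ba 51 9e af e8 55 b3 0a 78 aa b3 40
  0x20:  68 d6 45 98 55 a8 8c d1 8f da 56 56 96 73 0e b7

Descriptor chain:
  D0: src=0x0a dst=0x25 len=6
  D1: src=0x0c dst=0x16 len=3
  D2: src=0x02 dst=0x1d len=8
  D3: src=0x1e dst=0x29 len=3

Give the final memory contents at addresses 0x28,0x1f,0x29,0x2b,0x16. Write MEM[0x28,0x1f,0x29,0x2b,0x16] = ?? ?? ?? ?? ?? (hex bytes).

MEM[0x28,0x1f,0x29,0x2b,0x16] = c5 26 db 32 b7

#0 dst[0x25+6] := {0x5a,0x56,0xb7,0xc5,0x78,0x44}
#1 dst[0x16+3] := {0xb7,0xc5,0x78}
#2 dst[0x1d+8] := {0x61,0xdb,0x26,0x32,0x87,0x11,0x2d,0xb5}
#3 dst[0x29+3] := {0xdb,0x26,0x32}
query mem[0x28]=0xc5, mem[0x1f]=0x26, mem[0x29]=0xdb, mem[0x2b]=0x32, mem[0x16]=0xb7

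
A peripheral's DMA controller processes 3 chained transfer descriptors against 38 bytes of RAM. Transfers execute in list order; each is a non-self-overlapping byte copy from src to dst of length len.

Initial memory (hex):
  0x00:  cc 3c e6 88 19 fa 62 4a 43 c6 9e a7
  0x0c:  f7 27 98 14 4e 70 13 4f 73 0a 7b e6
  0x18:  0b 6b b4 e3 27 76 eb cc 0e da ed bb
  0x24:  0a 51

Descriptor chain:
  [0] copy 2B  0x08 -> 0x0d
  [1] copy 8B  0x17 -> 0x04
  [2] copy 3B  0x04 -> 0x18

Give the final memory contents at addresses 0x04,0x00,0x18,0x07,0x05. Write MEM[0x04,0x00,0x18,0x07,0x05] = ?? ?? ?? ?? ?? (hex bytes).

D0: mem[0x0d..0x0e] <- [43 c6]
D1: mem[0x04..0x0b] <- [e6 0b 6b b4 e3 27 76 eb]
D2: mem[0x18..0x1a] <- [e6 0b 6b]
query mem[0x04]=0xe6, mem[0x00]=0xcc, mem[0x18]=0xe6, mem[0x07]=0xb4, mem[0x05]=0x0b

MEM[0x04,0x00,0x18,0x07,0x05] = e6 cc e6 b4 0b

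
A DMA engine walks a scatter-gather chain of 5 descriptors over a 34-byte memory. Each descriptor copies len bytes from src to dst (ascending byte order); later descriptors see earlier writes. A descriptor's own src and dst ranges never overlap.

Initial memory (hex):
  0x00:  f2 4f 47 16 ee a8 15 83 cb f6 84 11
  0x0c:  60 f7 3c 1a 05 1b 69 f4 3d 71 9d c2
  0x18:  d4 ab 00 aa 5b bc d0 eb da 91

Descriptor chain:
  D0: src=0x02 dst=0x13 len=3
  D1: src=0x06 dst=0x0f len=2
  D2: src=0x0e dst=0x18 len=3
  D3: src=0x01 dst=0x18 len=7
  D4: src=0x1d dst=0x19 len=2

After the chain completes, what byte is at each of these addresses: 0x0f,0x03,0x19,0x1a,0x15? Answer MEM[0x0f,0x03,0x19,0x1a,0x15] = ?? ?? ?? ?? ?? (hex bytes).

MEM[0x0f,0x03,0x19,0x1a,0x15] = 15 16 15 83 ee

  after D0: wrote 3B at 0x13 = 4716ee
  after D1: wrote 2B at 0x0f = 1583
  after D2: wrote 3B at 0x18 = 3c1583
  after D3: wrote 7B at 0x18 = 4f4716eea81583
  after D4: wrote 2B at 0x19 = 1583
query mem[0x0f]=0x15, mem[0x03]=0x16, mem[0x19]=0x15, mem[0x1a]=0x83, mem[0x15]=0xee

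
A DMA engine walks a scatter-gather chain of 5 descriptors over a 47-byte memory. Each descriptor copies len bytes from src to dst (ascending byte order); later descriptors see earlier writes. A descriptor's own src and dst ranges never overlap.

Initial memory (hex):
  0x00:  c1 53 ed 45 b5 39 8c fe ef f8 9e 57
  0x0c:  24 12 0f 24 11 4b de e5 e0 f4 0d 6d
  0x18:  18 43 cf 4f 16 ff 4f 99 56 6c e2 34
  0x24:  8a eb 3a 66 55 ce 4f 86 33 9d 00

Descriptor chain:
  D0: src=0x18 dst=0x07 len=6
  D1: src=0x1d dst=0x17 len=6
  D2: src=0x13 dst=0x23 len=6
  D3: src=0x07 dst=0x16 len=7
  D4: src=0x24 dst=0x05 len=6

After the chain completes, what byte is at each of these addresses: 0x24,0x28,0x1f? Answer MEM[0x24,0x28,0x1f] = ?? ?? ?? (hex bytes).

MEM[0x24,0x28,0x1f] = e0 4f 99

[0] 0x18->0x07 len=6 : 18 43 cf 4f 16 ff
[1] 0x1d->0x17 len=6 : ff 4f 99 56 6c e2
[2] 0x13->0x23 len=6 : e5 e0 f4 0d ff 4f
[3] 0x07->0x16 len=7 : 18 43 cf 4f 16 ff 12
[4] 0x24->0x05 len=6 : e0 f4 0d ff 4f ce
query mem[0x24]=0xe0, mem[0x28]=0x4f, mem[0x1f]=0x99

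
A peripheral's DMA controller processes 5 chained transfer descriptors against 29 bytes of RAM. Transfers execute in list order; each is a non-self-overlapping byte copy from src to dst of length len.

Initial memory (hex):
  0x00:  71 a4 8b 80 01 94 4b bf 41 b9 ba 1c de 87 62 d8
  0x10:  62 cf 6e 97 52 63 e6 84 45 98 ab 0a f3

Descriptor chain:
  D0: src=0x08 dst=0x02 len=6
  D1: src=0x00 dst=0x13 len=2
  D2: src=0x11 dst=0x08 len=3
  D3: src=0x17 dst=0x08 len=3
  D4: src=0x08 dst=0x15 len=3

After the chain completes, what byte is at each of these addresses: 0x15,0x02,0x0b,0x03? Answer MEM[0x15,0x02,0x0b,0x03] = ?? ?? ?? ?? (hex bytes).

  after D0: wrote 6B at 0x02 = 41b9ba1cde87
  after D1: wrote 2B at 0x13 = 71a4
  after D2: wrote 3B at 0x08 = cf6e71
  after D3: wrote 3B at 0x08 = 844598
  after D4: wrote 3B at 0x15 = 844598
query mem[0x15]=0x84, mem[0x02]=0x41, mem[0x0b]=0x1c, mem[0x03]=0xb9

MEM[0x15,0x02,0x0b,0x03] = 84 41 1c b9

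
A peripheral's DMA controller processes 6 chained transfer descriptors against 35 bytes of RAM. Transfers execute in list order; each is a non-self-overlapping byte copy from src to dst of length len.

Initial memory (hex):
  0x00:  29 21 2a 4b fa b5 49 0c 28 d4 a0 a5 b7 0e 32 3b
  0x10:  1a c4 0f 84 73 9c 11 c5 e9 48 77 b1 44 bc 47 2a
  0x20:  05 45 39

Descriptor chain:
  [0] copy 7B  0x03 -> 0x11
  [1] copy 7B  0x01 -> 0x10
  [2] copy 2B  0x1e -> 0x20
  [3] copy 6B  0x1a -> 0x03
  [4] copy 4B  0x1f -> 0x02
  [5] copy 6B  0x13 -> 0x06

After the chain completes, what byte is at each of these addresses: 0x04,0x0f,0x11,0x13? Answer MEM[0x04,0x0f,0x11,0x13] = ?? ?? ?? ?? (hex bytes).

MEM[0x04,0x0f,0x11,0x13] = 2a 3b 2a fa

#0 dst[0x11+7] := {0x4b,0xfa,0xb5,0x49,0x0c,0x28,0xd4}
#1 dst[0x10+7] := {0x21,0x2a,0x4b,0xfa,0xb5,0x49,0x0c}
#2 dst[0x20+2] := {0x47,0x2a}
#3 dst[0x03+6] := {0x77,0xb1,0x44,0xbc,0x47,0x2a}
#4 dst[0x02+4] := {0x2a,0x47,0x2a,0x39}
#5 dst[0x06+6] := {0xfa,0xb5,0x49,0x0c,0xd4,0xe9}
query mem[0x04]=0x2a, mem[0x0f]=0x3b, mem[0x11]=0x2a, mem[0x13]=0xfa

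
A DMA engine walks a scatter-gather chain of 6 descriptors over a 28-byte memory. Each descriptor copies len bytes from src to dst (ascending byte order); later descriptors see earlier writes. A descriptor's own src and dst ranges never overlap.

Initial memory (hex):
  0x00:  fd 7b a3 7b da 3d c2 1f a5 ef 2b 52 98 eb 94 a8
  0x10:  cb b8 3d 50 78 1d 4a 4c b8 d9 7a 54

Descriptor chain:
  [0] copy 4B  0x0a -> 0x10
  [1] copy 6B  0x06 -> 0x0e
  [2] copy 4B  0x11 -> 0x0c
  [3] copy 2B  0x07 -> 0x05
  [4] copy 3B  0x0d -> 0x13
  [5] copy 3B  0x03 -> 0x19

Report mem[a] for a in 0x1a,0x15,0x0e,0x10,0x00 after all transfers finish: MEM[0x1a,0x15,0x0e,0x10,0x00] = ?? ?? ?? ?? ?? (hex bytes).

MEM[0x1a,0x15,0x0e,0x10,0x00] = da 78 52 a5 fd

[0] 0x0a->0x10 len=4 : 2b 52 98 eb
[1] 0x06->0x0e len=6 : c2 1f a5 ef 2b 52
[2] 0x11->0x0c len=4 : ef 2b 52 78
[3] 0x07->0x05 len=2 : 1f a5
[4] 0x0d->0x13 len=3 : 2b 52 78
[5] 0x03->0x19 len=3 : 7b da 1f
query mem[0x1a]=0xda, mem[0x15]=0x78, mem[0x0e]=0x52, mem[0x10]=0xa5, mem[0x00]=0xfd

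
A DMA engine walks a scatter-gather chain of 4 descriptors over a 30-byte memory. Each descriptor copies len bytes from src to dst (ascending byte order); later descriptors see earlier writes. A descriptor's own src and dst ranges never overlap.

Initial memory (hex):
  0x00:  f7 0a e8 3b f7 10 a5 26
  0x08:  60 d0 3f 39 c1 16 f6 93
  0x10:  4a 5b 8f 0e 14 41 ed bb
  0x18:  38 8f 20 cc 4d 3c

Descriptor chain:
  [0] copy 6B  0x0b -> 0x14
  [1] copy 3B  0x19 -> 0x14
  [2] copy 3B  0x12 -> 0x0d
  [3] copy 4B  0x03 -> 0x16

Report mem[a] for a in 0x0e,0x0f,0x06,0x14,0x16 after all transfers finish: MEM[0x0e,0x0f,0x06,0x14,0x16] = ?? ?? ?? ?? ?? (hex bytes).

MEM[0x0e,0x0f,0x06,0x14,0x16] = 0e 4a a5 4a 3b

#0 dst[0x14+6] := {0x39,0xc1,0x16,0xf6,0x93,0x4a}
#1 dst[0x14+3] := {0x4a,0x20,0xcc}
#2 dst[0x0d+3] := {0x8f,0x0e,0x4a}
#3 dst[0x16+4] := {0x3b,0xf7,0x10,0xa5}
query mem[0x0e]=0x0e, mem[0x0f]=0x4a, mem[0x06]=0xa5, mem[0x14]=0x4a, mem[0x16]=0x3b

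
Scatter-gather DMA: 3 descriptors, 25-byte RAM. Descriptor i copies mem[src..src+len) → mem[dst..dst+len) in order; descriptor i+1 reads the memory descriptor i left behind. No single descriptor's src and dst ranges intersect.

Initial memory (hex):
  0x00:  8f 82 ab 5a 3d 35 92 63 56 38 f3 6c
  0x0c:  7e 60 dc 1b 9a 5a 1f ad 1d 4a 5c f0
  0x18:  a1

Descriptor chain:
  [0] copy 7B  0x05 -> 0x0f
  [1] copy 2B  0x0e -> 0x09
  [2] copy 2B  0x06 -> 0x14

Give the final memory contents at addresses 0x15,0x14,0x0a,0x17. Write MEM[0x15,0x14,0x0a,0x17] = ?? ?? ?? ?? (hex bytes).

MEM[0x15,0x14,0x0a,0x17] = 63 92 35 f0

D0: mem[0x0f..0x15] <- [35 92 63 56 38 f3 6c]
D1: mem[0x09..0x0a] <- [dc 35]
D2: mem[0x14..0x15] <- [92 63]
query mem[0x15]=0x63, mem[0x14]=0x92, mem[0x0a]=0x35, mem[0x17]=0xf0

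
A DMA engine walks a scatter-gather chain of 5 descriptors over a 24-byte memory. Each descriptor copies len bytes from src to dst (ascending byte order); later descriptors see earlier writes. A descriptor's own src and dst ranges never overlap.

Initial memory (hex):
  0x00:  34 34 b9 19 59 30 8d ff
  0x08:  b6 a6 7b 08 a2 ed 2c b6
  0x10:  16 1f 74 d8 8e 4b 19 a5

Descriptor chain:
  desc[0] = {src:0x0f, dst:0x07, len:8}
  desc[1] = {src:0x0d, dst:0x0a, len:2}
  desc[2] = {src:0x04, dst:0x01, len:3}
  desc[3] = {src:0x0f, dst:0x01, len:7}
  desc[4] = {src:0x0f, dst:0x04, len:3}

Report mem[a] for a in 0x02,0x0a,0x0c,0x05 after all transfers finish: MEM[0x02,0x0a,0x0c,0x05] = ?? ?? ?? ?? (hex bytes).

D0: mem[0x07..0x0e] <- [b6 16 1f 74 d8 8e 4b 19]
D1: mem[0x0a..0x0b] <- [4b 19]
D2: mem[0x01..0x03] <- [59 30 8d]
D3: mem[0x01..0x07] <- [b6 16 1f 74 d8 8e 4b]
D4: mem[0x04..0x06] <- [b6 16 1f]
query mem[0x02]=0x16, mem[0x0a]=0x4b, mem[0x0c]=0x8e, mem[0x05]=0x16

MEM[0x02,0x0a,0x0c,0x05] = 16 4b 8e 16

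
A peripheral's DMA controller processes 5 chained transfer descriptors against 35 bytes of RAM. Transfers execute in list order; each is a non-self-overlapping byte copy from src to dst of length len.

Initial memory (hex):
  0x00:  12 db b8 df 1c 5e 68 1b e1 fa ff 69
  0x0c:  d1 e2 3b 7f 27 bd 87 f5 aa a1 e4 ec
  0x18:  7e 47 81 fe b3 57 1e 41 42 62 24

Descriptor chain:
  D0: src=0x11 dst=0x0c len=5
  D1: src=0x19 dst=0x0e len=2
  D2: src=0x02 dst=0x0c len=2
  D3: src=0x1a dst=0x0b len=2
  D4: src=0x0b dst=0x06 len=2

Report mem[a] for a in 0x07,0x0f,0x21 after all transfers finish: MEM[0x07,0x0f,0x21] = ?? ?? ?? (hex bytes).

MEM[0x07,0x0f,0x21] = fe 81 62

[0] 0x11->0x0c len=5 : bd 87 f5 aa a1
[1] 0x19->0x0e len=2 : 47 81
[2] 0x02->0x0c len=2 : b8 df
[3] 0x1a->0x0b len=2 : 81 fe
[4] 0x0b->0x06 len=2 : 81 fe
query mem[0x07]=0xfe, mem[0x0f]=0x81, mem[0x21]=0x62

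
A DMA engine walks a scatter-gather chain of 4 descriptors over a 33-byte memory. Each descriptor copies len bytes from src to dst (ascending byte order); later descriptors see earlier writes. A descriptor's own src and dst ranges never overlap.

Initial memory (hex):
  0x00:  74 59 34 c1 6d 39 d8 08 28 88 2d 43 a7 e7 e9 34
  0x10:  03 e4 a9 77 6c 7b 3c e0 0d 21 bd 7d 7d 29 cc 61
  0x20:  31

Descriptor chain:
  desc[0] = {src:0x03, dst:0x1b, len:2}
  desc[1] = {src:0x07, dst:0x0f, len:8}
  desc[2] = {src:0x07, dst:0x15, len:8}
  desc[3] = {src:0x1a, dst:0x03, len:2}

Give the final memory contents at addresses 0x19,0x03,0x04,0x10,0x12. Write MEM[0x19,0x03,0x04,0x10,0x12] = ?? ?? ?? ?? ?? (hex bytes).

MEM[0x19,0x03,0x04,0x10,0x12] = 43 a7 e7 28 2d

  after D0: wrote 2B at 0x1b = c16d
  after D1: wrote 8B at 0x0f = 0828882d43a7e7e9
  after D2: wrote 8B at 0x15 = 0828882d43a7e7e9
  after D3: wrote 2B at 0x03 = a7e7
query mem[0x19]=0x43, mem[0x03]=0xa7, mem[0x04]=0xe7, mem[0x10]=0x28, mem[0x12]=0x2d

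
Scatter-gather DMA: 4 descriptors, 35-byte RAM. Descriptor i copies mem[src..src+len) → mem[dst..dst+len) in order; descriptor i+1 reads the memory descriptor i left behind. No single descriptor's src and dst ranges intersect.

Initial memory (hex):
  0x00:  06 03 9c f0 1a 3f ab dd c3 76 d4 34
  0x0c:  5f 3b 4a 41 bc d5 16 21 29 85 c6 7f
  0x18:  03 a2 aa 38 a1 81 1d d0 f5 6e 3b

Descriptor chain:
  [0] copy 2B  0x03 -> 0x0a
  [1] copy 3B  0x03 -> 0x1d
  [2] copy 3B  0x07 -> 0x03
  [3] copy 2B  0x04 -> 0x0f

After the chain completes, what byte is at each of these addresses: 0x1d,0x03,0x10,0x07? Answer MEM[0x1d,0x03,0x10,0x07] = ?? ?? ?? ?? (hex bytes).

MEM[0x1d,0x03,0x10,0x07] = f0 dd 76 dd

#0 dst[0x0a+2] := {0xf0,0x1a}
#1 dst[0x1d+3] := {0xf0,0x1a,0x3f}
#2 dst[0x03+3] := {0xdd,0xc3,0x76}
#3 dst[0x0f+2] := {0xc3,0x76}
query mem[0x1d]=0xf0, mem[0x03]=0xdd, mem[0x10]=0x76, mem[0x07]=0xdd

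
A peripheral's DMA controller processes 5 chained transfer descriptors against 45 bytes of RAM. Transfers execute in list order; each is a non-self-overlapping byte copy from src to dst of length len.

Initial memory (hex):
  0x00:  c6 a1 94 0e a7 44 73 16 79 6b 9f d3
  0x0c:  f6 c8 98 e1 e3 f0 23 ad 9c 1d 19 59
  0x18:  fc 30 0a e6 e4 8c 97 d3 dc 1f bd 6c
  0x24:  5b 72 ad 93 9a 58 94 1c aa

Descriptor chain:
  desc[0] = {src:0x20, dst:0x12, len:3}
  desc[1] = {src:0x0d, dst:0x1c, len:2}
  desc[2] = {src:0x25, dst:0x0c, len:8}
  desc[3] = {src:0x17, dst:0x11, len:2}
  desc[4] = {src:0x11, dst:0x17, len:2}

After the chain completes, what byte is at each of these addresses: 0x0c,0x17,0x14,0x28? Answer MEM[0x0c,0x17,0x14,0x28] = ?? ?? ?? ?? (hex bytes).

MEM[0x0c,0x17,0x14,0x28] = 72 59 bd 9a

D0: mem[0x12..0x14] <- [dc 1f bd]
D1: mem[0x1c..0x1d] <- [c8 98]
D2: mem[0x0c..0x13] <- [72 ad 93 9a 58 94 1c aa]
D3: mem[0x11..0x12] <- [59 fc]
D4: mem[0x17..0x18] <- [59 fc]
query mem[0x0c]=0x72, mem[0x17]=0x59, mem[0x14]=0xbd, mem[0x28]=0x9a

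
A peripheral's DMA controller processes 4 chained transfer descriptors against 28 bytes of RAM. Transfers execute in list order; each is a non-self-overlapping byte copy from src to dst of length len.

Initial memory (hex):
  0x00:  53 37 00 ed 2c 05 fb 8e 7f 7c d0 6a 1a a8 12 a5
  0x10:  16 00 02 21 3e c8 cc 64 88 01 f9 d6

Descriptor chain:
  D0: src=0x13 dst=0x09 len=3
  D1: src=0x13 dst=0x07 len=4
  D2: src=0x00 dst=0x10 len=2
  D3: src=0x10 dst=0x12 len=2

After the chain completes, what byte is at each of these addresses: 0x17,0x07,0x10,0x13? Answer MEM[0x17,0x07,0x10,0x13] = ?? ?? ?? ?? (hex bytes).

MEM[0x17,0x07,0x10,0x13] = 64 21 53 37

#0 dst[0x09+3] := {0x21,0x3e,0xc8}
#1 dst[0x07+4] := {0x21,0x3e,0xc8,0xcc}
#2 dst[0x10+2] := {0x53,0x37}
#3 dst[0x12+2] := {0x53,0x37}
query mem[0x17]=0x64, mem[0x07]=0x21, mem[0x10]=0x53, mem[0x13]=0x37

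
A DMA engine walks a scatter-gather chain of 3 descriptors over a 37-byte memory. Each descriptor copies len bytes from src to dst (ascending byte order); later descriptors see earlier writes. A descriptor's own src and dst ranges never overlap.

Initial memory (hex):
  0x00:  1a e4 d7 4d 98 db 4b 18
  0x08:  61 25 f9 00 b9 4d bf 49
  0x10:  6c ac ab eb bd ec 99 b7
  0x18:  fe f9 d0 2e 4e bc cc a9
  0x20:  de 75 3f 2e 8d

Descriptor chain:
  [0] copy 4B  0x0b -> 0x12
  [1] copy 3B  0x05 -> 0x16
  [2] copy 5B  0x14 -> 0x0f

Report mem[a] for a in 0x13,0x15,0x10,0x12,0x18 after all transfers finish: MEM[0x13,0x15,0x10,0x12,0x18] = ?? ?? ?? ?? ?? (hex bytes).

D0: mem[0x12..0x15] <- [00 b9 4d bf]
D1: mem[0x16..0x18] <- [db 4b 18]
D2: mem[0x0f..0x13] <- [4d bf db 4b 18]
query mem[0x13]=0x18, mem[0x15]=0xbf, mem[0x10]=0xbf, mem[0x12]=0x4b, mem[0x18]=0x18

MEM[0x13,0x15,0x10,0x12,0x18] = 18 bf bf 4b 18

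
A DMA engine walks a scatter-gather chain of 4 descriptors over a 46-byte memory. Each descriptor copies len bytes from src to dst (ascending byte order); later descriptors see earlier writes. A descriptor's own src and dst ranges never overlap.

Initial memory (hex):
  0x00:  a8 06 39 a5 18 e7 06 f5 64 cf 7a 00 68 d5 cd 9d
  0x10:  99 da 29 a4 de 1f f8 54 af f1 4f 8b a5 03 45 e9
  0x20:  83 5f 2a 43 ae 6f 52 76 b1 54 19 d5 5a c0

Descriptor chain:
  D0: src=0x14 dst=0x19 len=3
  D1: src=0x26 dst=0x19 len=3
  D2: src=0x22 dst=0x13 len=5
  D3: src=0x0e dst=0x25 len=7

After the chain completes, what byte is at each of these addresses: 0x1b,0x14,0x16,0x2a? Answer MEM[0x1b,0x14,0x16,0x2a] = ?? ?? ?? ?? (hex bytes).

D0: mem[0x19..0x1b] <- [de 1f f8]
D1: mem[0x19..0x1b] <- [52 76 b1]
D2: mem[0x13..0x17] <- [2a 43 ae 6f 52]
D3: mem[0x25..0x2b] <- [cd 9d 99 da 29 2a 43]
query mem[0x1b]=0xb1, mem[0x14]=0x43, mem[0x16]=0x6f, mem[0x2a]=0x2a

MEM[0x1b,0x14,0x16,0x2a] = b1 43 6f 2a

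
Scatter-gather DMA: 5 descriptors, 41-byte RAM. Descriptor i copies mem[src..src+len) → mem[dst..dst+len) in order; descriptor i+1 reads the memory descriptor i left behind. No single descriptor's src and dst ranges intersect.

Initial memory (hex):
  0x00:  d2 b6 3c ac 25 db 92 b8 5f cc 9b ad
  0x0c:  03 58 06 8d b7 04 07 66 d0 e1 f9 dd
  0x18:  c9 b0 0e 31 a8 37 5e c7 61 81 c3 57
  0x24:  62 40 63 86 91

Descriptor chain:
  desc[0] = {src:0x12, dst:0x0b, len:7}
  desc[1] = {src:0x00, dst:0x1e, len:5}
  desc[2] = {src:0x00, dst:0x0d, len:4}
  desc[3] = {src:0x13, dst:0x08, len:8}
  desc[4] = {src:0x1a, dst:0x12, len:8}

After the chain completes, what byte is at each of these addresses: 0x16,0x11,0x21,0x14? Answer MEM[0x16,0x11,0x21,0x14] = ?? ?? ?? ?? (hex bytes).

D0: mem[0x0b..0x11] <- [07 66 d0 e1 f9 dd c9]
D1: mem[0x1e..0x22] <- [d2 b6 3c ac 25]
D2: mem[0x0d..0x10] <- [d2 b6 3c ac]
D3: mem[0x08..0x0f] <- [66 d0 e1 f9 dd c9 b0 0e]
D4: mem[0x12..0x19] <- [0e 31 a8 37 d2 b6 3c ac]
query mem[0x16]=0xd2, mem[0x11]=0xc9, mem[0x21]=0xac, mem[0x14]=0xa8

MEM[0x16,0x11,0x21,0x14] = d2 c9 ac a8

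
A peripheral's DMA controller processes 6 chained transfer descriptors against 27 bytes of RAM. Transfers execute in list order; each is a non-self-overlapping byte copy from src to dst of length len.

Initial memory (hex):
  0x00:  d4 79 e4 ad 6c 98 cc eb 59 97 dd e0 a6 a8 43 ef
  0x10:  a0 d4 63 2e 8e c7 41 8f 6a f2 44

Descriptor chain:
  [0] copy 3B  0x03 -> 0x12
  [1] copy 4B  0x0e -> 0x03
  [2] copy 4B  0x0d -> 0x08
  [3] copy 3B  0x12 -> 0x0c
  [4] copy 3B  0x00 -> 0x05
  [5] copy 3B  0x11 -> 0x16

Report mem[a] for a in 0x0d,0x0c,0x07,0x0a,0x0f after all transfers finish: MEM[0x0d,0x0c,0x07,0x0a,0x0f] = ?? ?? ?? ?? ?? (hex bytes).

MEM[0x0d,0x0c,0x07,0x0a,0x0f] = 6c ad e4 ef ef

#0 dst[0x12+3] := {0xad,0x6c,0x98}
#1 dst[0x03+4] := {0x43,0xef,0xa0,0xd4}
#2 dst[0x08+4] := {0xa8,0x43,0xef,0xa0}
#3 dst[0x0c+3] := {0xad,0x6c,0x98}
#4 dst[0x05+3] := {0xd4,0x79,0xe4}
#5 dst[0x16+3] := {0xd4,0xad,0x6c}
query mem[0x0d]=0x6c, mem[0x0c]=0xad, mem[0x07]=0xe4, mem[0x0a]=0xef, mem[0x0f]=0xef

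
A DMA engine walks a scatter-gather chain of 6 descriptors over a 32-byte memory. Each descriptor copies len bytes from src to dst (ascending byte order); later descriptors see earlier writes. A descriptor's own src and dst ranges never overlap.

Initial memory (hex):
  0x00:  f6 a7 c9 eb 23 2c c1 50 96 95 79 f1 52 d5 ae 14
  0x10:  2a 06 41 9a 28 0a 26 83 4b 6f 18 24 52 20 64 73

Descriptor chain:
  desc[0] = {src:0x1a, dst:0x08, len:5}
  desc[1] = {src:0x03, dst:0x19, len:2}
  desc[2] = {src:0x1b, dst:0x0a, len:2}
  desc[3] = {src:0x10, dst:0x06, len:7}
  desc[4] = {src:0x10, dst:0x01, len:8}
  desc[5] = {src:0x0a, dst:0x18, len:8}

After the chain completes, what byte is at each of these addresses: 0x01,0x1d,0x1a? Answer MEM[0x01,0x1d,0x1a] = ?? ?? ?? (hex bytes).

[0] 0x1a->0x08 len=5 : 18 24 52 20 64
[1] 0x03->0x19 len=2 : eb 23
[2] 0x1b->0x0a len=2 : 24 52
[3] 0x10->0x06 len=7 : 2a 06 41 9a 28 0a 26
[4] 0x10->0x01 len=8 : 2a 06 41 9a 28 0a 26 83
[5] 0x0a->0x18 len=8 : 28 0a 26 d5 ae 14 2a 06
query mem[0x01]=0x2a, mem[0x1d]=0x14, mem[0x1a]=0x26

MEM[0x01,0x1d,0x1a] = 2a 14 26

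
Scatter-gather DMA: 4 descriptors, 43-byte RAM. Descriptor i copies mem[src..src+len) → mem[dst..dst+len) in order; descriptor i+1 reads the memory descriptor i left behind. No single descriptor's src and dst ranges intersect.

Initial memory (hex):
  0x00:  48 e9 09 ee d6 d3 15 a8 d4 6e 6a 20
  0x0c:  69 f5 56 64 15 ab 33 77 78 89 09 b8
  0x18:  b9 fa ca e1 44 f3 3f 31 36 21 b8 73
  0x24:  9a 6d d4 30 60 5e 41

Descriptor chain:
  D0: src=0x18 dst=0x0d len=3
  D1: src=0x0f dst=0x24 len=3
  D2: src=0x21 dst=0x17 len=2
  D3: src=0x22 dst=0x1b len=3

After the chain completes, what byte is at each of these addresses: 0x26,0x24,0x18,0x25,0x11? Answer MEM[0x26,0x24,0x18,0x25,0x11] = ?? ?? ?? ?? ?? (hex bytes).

D0: mem[0x0d..0x0f] <- [b9 fa ca]
D1: mem[0x24..0x26] <- [ca 15 ab]
D2: mem[0x17..0x18] <- [21 b8]
D3: mem[0x1b..0x1d] <- [b8 73 ca]
query mem[0x26]=0xab, mem[0x24]=0xca, mem[0x18]=0xb8, mem[0x25]=0x15, mem[0x11]=0xab

MEM[0x26,0x24,0x18,0x25,0x11] = ab ca b8 15 ab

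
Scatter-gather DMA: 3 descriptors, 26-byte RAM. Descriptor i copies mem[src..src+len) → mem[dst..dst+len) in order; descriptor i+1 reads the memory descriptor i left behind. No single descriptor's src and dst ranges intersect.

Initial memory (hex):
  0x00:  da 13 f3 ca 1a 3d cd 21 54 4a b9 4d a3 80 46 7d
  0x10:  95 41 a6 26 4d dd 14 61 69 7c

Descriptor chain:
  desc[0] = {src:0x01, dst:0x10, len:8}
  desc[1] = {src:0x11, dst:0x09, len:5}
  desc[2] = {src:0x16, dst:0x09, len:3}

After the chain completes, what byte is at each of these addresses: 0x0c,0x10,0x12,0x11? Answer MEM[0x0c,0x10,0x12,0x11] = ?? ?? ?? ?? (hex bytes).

MEM[0x0c,0x10,0x12,0x11] = 3d 13 ca f3

#0 dst[0x10+8] := {0x13,0xf3,0xca,0x1a,0x3d,0xcd,0x21,0x54}
#1 dst[0x09+5] := {0xf3,0xca,0x1a,0x3d,0xcd}
#2 dst[0x09+3] := {0x21,0x54,0x69}
query mem[0x0c]=0x3d, mem[0x10]=0x13, mem[0x12]=0xca, mem[0x11]=0xf3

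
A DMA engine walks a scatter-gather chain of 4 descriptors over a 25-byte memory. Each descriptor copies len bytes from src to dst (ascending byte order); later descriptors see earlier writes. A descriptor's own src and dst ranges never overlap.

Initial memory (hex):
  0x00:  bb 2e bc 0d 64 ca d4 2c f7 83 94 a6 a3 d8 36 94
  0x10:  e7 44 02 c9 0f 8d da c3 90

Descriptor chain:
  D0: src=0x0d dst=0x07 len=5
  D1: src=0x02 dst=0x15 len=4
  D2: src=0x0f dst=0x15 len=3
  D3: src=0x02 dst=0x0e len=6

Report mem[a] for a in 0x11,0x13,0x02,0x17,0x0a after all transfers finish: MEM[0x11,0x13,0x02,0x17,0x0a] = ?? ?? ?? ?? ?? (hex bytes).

  after D0: wrote 5B at 0x07 = d83694e744
  after D1: wrote 4B at 0x15 = bc0d64ca
  after D2: wrote 3B at 0x15 = 94e744
  after D3: wrote 6B at 0x0e = bc0d64cad4d8
query mem[0x11]=0xca, mem[0x13]=0xd8, mem[0x02]=0xbc, mem[0x17]=0x44, mem[0x0a]=0xe7

MEM[0x11,0x13,0x02,0x17,0x0a] = ca d8 bc 44 e7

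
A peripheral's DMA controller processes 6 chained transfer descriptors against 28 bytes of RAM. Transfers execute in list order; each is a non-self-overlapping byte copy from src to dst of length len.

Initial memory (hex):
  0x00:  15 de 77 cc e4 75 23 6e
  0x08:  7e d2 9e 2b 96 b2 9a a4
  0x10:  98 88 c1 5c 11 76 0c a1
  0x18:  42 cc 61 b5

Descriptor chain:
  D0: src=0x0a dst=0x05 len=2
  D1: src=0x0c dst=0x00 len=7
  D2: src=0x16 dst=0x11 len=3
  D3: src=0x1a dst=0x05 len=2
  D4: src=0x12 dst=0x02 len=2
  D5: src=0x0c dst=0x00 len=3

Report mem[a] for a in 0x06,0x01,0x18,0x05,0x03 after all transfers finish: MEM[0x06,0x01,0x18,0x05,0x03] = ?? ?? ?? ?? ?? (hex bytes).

MEM[0x06,0x01,0x18,0x05,0x03] = b5 b2 42 61 42

[0] 0x0a->0x05 len=2 : 9e 2b
[1] 0x0c->0x00 len=7 : 96 b2 9a a4 98 88 c1
[2] 0x16->0x11 len=3 : 0c a1 42
[3] 0x1a->0x05 len=2 : 61 b5
[4] 0x12->0x02 len=2 : a1 42
[5] 0x0c->0x00 len=3 : 96 b2 9a
query mem[0x06]=0xb5, mem[0x01]=0xb2, mem[0x18]=0x42, mem[0x05]=0x61, mem[0x03]=0x42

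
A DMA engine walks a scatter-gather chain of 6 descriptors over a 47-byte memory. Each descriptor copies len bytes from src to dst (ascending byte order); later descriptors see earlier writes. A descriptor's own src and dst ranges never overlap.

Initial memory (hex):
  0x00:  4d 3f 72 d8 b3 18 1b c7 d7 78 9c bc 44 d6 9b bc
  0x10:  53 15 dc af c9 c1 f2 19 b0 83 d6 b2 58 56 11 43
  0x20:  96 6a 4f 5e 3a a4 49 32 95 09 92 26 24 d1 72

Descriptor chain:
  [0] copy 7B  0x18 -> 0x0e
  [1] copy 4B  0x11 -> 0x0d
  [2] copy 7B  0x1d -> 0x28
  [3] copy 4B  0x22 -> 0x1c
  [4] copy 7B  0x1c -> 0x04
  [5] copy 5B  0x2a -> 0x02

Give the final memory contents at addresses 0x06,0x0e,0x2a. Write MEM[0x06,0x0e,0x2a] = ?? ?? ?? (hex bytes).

D0: mem[0x0e..0x14] <- [b0 83 d6 b2 58 56 11]
D1: mem[0x0d..0x10] <- [b2 58 56 11]
D2: mem[0x28..0x2e] <- [56 11 43 96 6a 4f 5e]
D3: mem[0x1c..0x1f] <- [4f 5e 3a a4]
D4: mem[0x04..0x0a] <- [4f 5e 3a a4 96 6a 4f]
D5: mem[0x02..0x06] <- [43 96 6a 4f 5e]
query mem[0x06]=0x5e, mem[0x0e]=0x58, mem[0x2a]=0x43

MEM[0x06,0x0e,0x2a] = 5e 58 43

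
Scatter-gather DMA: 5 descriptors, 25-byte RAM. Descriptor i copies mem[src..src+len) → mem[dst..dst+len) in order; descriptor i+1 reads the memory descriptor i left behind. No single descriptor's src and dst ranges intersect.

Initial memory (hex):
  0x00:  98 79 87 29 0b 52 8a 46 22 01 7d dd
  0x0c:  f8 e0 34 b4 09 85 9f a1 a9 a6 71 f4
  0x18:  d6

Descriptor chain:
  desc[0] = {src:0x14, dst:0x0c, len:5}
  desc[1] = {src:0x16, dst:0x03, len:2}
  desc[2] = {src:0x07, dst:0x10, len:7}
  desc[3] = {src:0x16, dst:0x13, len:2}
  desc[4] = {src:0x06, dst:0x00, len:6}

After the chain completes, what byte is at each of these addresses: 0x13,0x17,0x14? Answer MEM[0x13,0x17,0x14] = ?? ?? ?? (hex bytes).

MEM[0x13,0x17,0x14] = a6 f4 f4

  after D0: wrote 5B at 0x0c = a9a671f4d6
  after D1: wrote 2B at 0x03 = 71f4
  after D2: wrote 7B at 0x10 = 4622017ddda9a6
  after D3: wrote 2B at 0x13 = a6f4
  after D4: wrote 6B at 0x00 = 8a4622017ddd
query mem[0x13]=0xa6, mem[0x17]=0xf4, mem[0x14]=0xf4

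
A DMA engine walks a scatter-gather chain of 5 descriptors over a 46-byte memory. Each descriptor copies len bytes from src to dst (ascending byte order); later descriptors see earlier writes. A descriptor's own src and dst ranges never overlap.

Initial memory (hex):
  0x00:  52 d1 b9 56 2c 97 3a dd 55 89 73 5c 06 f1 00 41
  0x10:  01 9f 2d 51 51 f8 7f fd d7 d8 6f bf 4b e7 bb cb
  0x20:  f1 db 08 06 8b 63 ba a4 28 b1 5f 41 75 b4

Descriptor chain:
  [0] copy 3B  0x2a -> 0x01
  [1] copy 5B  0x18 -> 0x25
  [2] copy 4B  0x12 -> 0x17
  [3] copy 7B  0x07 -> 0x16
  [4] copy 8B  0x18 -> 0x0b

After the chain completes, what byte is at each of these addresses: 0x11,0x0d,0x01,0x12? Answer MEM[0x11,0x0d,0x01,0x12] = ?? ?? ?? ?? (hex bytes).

MEM[0x11,0x0d,0x01,0x12] = bb 5c 5f cb

D0: mem[0x01..0x03] <- [5f 41 75]
D1: mem[0x25..0x29] <- [d7 d8 6f bf 4b]
D2: mem[0x17..0x1a] <- [2d 51 51 f8]
D3: mem[0x16..0x1c] <- [dd 55 89 73 5c 06 f1]
D4: mem[0x0b..0x12] <- [89 73 5c 06 f1 e7 bb cb]
query mem[0x11]=0xbb, mem[0x0d]=0x5c, mem[0x01]=0x5f, mem[0x12]=0xcb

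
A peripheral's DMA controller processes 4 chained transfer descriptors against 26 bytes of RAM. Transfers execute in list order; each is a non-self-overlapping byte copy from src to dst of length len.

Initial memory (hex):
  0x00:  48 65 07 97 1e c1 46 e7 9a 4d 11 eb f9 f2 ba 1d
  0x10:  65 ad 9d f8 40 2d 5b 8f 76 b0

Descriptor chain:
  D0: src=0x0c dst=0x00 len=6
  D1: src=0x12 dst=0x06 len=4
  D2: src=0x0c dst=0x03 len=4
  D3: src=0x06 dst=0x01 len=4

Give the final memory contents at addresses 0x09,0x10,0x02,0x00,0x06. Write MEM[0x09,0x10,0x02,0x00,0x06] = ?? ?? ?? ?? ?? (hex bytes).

MEM[0x09,0x10,0x02,0x00,0x06] = 2d 65 f8 f9 1d

D0: mem[0x00..0x05] <- [f9 f2 ba 1d 65 ad]
D1: mem[0x06..0x09] <- [9d f8 40 2d]
D2: mem[0x03..0x06] <- [f9 f2 ba 1d]
D3: mem[0x01..0x04] <- [1d f8 40 2d]
query mem[0x09]=0x2d, mem[0x10]=0x65, mem[0x02]=0xf8, mem[0x00]=0xf9, mem[0x06]=0x1d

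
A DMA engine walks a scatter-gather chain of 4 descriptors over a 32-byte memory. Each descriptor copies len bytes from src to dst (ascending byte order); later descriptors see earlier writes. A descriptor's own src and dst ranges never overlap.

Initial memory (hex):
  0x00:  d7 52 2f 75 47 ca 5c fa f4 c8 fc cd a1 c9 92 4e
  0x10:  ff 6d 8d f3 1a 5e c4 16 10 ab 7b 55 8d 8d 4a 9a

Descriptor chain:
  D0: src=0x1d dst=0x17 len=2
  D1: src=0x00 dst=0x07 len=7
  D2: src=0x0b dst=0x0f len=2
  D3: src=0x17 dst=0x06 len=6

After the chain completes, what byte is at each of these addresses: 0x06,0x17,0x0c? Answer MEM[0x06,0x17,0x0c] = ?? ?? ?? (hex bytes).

#0 dst[0x17+2] := {0x8d,0x4a}
#1 dst[0x07+7] := {0xd7,0x52,0x2f,0x75,0x47,0xca,0x5c}
#2 dst[0x0f+2] := {0x47,0xca}
#3 dst[0x06+6] := {0x8d,0x4a,0xab,0x7b,0x55,0x8d}
query mem[0x06]=0x8d, mem[0x17]=0x8d, mem[0x0c]=0xca

MEM[0x06,0x17,0x0c] = 8d 8d ca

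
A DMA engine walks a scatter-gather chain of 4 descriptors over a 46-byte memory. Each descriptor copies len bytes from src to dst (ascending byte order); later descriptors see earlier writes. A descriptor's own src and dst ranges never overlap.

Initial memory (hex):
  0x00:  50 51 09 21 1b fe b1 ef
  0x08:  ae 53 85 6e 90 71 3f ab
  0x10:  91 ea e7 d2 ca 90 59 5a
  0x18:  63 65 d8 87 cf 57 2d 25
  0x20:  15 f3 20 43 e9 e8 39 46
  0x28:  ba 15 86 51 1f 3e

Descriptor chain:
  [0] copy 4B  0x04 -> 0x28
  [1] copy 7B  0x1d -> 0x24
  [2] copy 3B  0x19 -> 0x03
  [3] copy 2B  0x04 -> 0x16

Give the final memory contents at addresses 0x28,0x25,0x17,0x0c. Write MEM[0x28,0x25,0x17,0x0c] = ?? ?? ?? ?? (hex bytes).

MEM[0x28,0x25,0x17,0x0c] = f3 2d 87 90

D0: mem[0x28..0x2b] <- [1b fe b1 ef]
D1: mem[0x24..0x2a] <- [57 2d 25 15 f3 20 43]
D2: mem[0x03..0x05] <- [65 d8 87]
D3: mem[0x16..0x17] <- [d8 87]
query mem[0x28]=0xf3, mem[0x25]=0x2d, mem[0x17]=0x87, mem[0x0c]=0x90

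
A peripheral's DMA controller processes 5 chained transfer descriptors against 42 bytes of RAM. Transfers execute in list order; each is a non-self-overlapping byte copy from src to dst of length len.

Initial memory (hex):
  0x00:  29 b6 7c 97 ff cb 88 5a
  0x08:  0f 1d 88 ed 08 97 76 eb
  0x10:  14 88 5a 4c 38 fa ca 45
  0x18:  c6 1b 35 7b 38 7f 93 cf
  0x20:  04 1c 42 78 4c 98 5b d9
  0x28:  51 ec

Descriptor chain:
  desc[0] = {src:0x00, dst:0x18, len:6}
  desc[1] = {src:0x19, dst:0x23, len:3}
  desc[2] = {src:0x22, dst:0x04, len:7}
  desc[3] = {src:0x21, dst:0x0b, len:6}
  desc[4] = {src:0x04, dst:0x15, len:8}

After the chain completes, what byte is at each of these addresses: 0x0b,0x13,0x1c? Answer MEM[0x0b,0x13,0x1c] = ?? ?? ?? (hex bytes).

[0] 0x00->0x18 len=6 : 29 b6 7c 97 ff cb
[1] 0x19->0x23 len=3 : b6 7c 97
[2] 0x22->0x04 len=7 : 42 b6 7c 97 5b d9 51
[3] 0x21->0x0b len=6 : 1c 42 b6 7c 97 5b
[4] 0x04->0x15 len=8 : 42 b6 7c 97 5b d9 51 1c
query mem[0x0b]=0x1c, mem[0x13]=0x4c, mem[0x1c]=0x1c

MEM[0x0b,0x13,0x1c] = 1c 4c 1c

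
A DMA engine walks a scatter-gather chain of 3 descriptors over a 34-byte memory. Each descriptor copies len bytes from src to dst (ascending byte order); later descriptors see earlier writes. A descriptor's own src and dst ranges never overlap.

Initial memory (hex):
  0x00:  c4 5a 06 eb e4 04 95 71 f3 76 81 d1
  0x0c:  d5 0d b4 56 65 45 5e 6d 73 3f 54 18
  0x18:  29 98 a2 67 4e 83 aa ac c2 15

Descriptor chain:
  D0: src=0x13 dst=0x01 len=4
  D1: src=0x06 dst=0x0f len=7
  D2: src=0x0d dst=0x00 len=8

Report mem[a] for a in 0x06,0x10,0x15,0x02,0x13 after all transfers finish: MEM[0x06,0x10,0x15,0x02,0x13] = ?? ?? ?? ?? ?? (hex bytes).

MEM[0x06,0x10,0x15,0x02,0x13] = 81 71 d5 95 81

#0 dst[0x01+4] := {0x6d,0x73,0x3f,0x54}
#1 dst[0x0f+7] := {0x95,0x71,0xf3,0x76,0x81,0xd1,0xd5}
#2 dst[0x00+8] := {0x0d,0xb4,0x95,0x71,0xf3,0x76,0x81,0xd1}
query mem[0x06]=0x81, mem[0x10]=0x71, mem[0x15]=0xd5, mem[0x02]=0x95, mem[0x13]=0x81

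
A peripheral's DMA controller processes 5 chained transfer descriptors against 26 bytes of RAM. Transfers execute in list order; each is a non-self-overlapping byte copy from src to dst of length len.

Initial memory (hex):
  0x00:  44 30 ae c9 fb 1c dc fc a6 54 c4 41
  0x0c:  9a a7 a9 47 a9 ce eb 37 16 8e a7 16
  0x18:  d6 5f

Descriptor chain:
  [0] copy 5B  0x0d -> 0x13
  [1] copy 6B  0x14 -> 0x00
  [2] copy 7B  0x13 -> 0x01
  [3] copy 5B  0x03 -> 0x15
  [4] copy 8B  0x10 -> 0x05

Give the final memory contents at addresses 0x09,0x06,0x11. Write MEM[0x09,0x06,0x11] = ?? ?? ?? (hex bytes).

MEM[0x09,0x06,0x11] = a9 ce ce

[0] 0x0d->0x13 len=5 : a7 a9 47 a9 ce
[1] 0x14->0x00 len=6 : a9 47 a9 ce d6 5f
[2] 0x13->0x01 len=7 : a7 a9 47 a9 ce d6 5f
[3] 0x03->0x15 len=5 : 47 a9 ce d6 5f
[4] 0x10->0x05 len=8 : a9 ce eb a7 a9 47 a9 ce
query mem[0x09]=0xa9, mem[0x06]=0xce, mem[0x11]=0xce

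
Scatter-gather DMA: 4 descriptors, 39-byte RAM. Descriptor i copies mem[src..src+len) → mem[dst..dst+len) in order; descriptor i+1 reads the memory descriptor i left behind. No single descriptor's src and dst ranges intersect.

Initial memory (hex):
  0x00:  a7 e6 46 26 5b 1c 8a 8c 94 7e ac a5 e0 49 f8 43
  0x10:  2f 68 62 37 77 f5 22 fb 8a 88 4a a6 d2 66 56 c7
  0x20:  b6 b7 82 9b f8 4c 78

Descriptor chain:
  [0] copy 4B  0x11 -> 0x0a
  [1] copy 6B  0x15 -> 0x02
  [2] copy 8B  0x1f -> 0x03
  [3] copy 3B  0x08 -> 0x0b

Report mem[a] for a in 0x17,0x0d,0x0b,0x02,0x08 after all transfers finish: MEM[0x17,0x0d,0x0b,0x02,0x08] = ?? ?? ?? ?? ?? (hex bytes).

D0: mem[0x0a..0x0d] <- [68 62 37 77]
D1: mem[0x02..0x07] <- [f5 22 fb 8a 88 4a]
D2: mem[0x03..0x0a] <- [c7 b6 b7 82 9b f8 4c 78]
D3: mem[0x0b..0x0d] <- [f8 4c 78]
query mem[0x17]=0xfb, mem[0x0d]=0x78, mem[0x0b]=0xf8, mem[0x02]=0xf5, mem[0x08]=0xf8

MEM[0x17,0x0d,0x0b,0x02,0x08] = fb 78 f8 f5 f8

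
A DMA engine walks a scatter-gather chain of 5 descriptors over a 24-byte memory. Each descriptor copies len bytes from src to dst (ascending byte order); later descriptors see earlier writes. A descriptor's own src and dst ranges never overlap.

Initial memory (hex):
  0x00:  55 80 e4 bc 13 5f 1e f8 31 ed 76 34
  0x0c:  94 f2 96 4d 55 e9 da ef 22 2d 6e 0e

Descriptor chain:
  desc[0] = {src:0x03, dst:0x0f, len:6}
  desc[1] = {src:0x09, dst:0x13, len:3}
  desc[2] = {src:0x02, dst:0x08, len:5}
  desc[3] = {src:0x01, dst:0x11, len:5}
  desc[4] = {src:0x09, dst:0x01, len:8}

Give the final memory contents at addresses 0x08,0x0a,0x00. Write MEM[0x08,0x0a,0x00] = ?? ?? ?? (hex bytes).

MEM[0x08,0x0a,0x00] = 13 13 55

[0] 0x03->0x0f len=6 : bc 13 5f 1e f8 31
[1] 0x09->0x13 len=3 : ed 76 34
[2] 0x02->0x08 len=5 : e4 bc 13 5f 1e
[3] 0x01->0x11 len=5 : 80 e4 bc 13 5f
[4] 0x09->0x01 len=8 : bc 13 5f 1e f2 96 bc 13
query mem[0x08]=0x13, mem[0x0a]=0x13, mem[0x00]=0x55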